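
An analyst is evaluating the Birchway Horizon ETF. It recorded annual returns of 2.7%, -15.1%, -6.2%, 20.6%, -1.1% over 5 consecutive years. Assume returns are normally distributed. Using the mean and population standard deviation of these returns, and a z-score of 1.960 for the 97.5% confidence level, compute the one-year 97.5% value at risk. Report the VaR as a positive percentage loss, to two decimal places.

μ = (2.7 − 15.1 − 6.2 + 20.6 − 1.1) / 5 = 0.1800%
Population σ = √[Σ(r − μ)² / 5] = √[699.1480 / 5] = √139.8296 = 11.8250%
VaR = −(μ − z·σ) = −(0.1800 − 1.960 × 11.8250) = −(-22.9970) = 22.9970%

23.00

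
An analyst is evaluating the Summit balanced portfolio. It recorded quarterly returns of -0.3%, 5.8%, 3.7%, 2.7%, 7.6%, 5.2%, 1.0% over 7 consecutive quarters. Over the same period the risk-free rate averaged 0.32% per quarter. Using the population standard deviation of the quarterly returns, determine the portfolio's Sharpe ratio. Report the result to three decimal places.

Mean return r̄ = 25.70 / 7 = 3.6714%
Σ(r − r̄)² = (-0.3 − 3.6714)² + (5.8 − 3.6714)² + … = 46.1543
σ = √[46.1543 / 7] = 2.5678%
Sharpe = (r̄ − rf) / σ = (3.6714 − 0.32) / 2.5678 = 3.3514 / 2.5678 = 1.3052

1.305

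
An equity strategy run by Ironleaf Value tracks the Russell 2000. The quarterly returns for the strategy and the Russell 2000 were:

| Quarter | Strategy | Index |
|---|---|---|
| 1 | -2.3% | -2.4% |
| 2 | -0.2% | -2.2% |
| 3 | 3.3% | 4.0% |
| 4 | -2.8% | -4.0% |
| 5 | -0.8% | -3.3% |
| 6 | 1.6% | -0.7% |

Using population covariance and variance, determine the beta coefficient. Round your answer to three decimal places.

0.724

r̄p = -0.2000%,  r̄m = -1.4333%
Cov = Σ(rp − r̄p)(rm − r̄m) / 6 = 5.0267
Var(rm) = Σ(rm − r̄m)² / 6 = 6.9422
β = Cov / Var = 5.0267 / 6.9422 = 0.7241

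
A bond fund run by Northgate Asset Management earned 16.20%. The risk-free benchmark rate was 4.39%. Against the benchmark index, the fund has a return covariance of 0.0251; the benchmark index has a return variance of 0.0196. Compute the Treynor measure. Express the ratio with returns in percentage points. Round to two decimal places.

β = Cov / Var = 0.0251 / 0.0196 = 1.2806
Treynor = (Rp − Rf) / β = (16.20% − 4.39%) / 1.2806 = 11.81 / 1.2806 = 9.2222

9.22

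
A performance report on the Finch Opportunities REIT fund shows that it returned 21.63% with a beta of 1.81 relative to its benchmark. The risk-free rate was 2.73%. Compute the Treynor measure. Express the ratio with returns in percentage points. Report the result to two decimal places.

Treynor = (Rp − Rf) / β = (21.63% − 2.73%) / 1.81 = 18.90 / 1.81 = 10.4420

10.44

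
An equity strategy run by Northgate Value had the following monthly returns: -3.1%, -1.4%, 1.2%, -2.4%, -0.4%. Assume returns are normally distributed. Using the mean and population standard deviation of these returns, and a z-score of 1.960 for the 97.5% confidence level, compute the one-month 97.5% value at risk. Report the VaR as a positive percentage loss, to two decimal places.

μ = (-3.1 − 1.4 + 1.2 − 2.4 − 0.4) / 5 = -1.2200%
Σ(r − μ)² = (-3.1 − (-1.2200))² + (-1.4 − (-1.2200))² + (1.2 − (-1.2200))² + … = 11.4880
population σ = √(11.4880 / 5) = √2.2976 = 1.5158%
VaR = −(μ − z·σ) = −(-1.2200 − 1.960 × 1.5158) = −(-4.1910) = 4.1910%

4.19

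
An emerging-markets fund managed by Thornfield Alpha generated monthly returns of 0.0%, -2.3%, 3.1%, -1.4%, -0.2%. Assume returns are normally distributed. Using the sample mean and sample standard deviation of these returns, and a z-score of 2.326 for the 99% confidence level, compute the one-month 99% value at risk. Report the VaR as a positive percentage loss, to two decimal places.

Mean return r̄ = -0.80 / 5 = -0.1600%
Σ(r − r̄)² = 16.7720; sample σ = √(16.7720/4) = 2.0477%
VaR = −(r̄ − z·σ) = −(-0.1600 − 2.326 × 2.0477) = −(-4.9230) = 4.9230%

4.92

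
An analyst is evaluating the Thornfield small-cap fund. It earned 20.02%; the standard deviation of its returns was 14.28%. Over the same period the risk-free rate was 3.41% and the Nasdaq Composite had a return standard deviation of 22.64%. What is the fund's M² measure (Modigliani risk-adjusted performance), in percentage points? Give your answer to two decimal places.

29.74

Sharpe = (Rp − Rf) / σp = (20.02% − 3.41%) / 14.28% = 1.1632
M² = Rf + Sharpe × σm = 3.41% + 1.1632 × 22.64% = 29.7448%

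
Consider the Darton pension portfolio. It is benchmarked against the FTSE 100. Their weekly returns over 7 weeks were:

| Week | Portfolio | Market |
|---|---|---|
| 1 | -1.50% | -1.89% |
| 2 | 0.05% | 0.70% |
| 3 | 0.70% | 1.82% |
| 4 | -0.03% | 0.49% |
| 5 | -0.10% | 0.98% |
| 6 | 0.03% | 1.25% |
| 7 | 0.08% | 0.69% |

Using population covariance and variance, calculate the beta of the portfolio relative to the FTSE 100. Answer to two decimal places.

0.55

r̄p = -0.1100%,  r̄m = 0.5771%
Cov = Σ(rp − r̄p)(rm − r̄m) / 7 = 0.6526
Var(rm) = Σ(rm − r̄m)² / 7 = 1.1831
β = Cov / Var = 0.6526 / 1.1831 = 0.5516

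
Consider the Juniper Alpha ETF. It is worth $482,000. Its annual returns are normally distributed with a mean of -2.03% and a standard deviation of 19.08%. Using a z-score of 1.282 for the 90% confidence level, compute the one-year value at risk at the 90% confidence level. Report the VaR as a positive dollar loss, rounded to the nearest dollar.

Return at the 90% tail: μ − z·σ = -2.03% − 1.282 × 19.08% = -2.03 − 24.46056 = -26.49056%
VaR = −(-26.49056%) × $482,000 = 26.49056% × $482,000 = $127,684

$127,684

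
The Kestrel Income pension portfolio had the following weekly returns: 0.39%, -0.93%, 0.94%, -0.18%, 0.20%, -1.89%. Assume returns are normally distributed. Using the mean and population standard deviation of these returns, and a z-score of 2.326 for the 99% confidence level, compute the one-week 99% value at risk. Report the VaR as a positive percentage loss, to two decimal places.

2.41

r̄ = (0.39 − 0.93 + 0.94 − 0.18 + 0.2 − 1.89) / 6 = -1.470 / 6 = -0.2450%
Σ(r − r̄)² = (0.39 − (-0.2450))² + (-0.93 − (-0.2450))² + … = 5.1850
σ = √[5.1850 / 6] = 0.9296%
VaR = −(r̄ − z·σ) = −(-0.2450 − 2.326 × 0.9296) = −(-2.4072) = 2.4072%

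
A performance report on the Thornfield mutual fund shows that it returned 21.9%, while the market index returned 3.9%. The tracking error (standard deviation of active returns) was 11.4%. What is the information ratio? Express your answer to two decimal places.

IR = (Rp − Rb) / TE = (21.9% − 3.9%) / 11.4% = 18.00% / 11.4% = 1.5789

1.58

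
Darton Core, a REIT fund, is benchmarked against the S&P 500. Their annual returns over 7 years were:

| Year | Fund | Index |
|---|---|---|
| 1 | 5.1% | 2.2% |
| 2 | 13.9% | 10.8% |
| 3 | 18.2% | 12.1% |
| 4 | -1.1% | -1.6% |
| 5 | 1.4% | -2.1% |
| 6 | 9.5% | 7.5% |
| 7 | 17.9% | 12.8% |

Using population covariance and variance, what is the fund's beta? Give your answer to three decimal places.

1.193

r̄p = 9.2714%,  r̄m = 5.9571%
Cov = Σ(rp − r̄p)(rm − r̄m) / 7 = 42.0188
Var(rm) = Σ(rm − r̄m)² / 7 = 35.2196
β = Cov / Var = 42.0188 / 35.2196 = 1.1931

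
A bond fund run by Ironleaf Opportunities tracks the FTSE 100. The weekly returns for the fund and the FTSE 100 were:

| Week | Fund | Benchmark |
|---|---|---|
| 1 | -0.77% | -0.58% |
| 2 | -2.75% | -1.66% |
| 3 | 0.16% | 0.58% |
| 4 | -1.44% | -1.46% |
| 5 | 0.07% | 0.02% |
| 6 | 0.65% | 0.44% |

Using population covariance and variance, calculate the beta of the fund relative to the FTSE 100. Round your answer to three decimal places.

r̄p = -0.6800%,  r̄m = -0.4433%
Cov = Σ(rp − r̄p)(rm − r̄m) / 6 = 0.9476
Var(rm) = Σ(rm − r̄m)² / 6 = 0.7625
β = Cov / Var = 0.9476 / 0.7625 = 1.2428

1.243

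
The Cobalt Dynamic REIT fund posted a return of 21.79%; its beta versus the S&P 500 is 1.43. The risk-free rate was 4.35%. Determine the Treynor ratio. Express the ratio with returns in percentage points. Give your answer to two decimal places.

Treynor = (Rp − Rf) / β = (21.79% − 4.35%) / 1.43 = 17.44 / 1.43 = 12.1958

12.20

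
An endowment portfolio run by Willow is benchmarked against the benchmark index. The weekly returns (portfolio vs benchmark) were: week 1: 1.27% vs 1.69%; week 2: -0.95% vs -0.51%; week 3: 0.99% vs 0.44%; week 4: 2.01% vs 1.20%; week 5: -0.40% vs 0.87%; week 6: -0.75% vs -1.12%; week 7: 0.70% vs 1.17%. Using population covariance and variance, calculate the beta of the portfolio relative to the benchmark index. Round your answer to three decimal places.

r̄p = 0.4100%,  r̄m = 0.5343%
Cov = Σ(rp − r̄p)(rm − r̄m) / 7 = 0.7509
Var(rm) = Σ(rm − r̄m)² / 7 = 0.8760
β = Cov / Var = 0.7509 / 0.8760 = 0.8572

0.857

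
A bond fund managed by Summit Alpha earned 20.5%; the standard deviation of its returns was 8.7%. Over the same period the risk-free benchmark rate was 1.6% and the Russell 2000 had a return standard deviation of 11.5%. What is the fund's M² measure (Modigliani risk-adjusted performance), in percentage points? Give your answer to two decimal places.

Sharpe = (Rp − Rf) / σp = (20.5% − 1.6%) / 8.7% = 2.1724
M² = Rf + Sharpe × σm = 1.6% + 2.1724 × 11.5% = 26.5826%

26.58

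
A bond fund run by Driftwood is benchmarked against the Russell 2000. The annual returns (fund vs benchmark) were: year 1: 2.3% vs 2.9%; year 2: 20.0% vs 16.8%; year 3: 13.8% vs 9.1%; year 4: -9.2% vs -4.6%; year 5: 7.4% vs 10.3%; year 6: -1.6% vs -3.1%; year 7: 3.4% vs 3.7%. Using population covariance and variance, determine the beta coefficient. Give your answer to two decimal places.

r̄p = 5.1571%,  r̄m = 5.0143%
Cov = Σ(rp − r̄p)(rm − r̄m) / 7 = 60.4735
Var(rm) = Σ(rm − r̄m)² / 7 = 49.7155
β = Cov / Var = 60.4735 / 49.7155 = 1.2164

1.22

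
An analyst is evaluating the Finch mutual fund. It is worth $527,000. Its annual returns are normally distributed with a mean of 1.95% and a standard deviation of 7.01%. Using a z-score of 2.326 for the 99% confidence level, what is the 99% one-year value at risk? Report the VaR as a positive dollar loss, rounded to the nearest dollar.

Return at the 99% tail: μ − z·σ = 1.95% − 2.326 × 7.01% = 1.95 − 16.30526 = -14.35526%
VaR = −(-14.35526%) × $527,000 = 14.35526% × $527,000 = $75,652

$75,652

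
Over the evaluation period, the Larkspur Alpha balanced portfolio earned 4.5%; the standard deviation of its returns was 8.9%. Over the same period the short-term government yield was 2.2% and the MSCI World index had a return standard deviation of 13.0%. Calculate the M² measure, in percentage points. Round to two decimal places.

Sharpe = (Rp − Rf) / σp = (4.5% − 2.2%) / 8.9% = 0.2584
M² = Rf + Sharpe × σm = 2.2% + 0.2584 × 13.0% = 5.5592%

5.56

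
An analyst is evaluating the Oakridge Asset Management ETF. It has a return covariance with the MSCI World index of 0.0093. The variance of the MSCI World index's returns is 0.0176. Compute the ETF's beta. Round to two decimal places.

β = Cov(Rp, Rm) / Var(Rm) = 0.0093 / 0.0176 = 0.5284

0.53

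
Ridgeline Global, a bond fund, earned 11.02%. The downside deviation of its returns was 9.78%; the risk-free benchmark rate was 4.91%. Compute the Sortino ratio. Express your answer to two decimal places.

Sortino = (Rp − Rf) / σd = (11.02% − 4.91%) / 9.78% = 6.11% / 9.78% = 0.6247

0.62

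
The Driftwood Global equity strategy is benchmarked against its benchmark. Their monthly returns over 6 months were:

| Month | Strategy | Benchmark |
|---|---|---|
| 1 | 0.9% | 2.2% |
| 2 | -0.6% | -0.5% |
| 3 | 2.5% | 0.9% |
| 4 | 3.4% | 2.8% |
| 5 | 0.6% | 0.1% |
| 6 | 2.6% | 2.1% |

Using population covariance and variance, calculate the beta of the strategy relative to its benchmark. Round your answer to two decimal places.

0.90

r̄p = 1.5667%,  r̄m = 1.2667%
Cov = Σ(rp − r̄p)(rm − r̄m) / 6 = 1.2772
Var(rm) = Σ(rm − r̄m)² / 6 = 1.4222
β = Cov / Var = 1.2772 / 1.4222 = 0.8980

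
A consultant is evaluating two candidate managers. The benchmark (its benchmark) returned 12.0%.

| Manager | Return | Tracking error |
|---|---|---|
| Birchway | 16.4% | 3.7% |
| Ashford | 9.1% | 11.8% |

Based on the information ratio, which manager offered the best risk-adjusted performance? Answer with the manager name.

Birchway: IR = (16.4% − 12.0%) / 3.7% = 1.189
Ashford: IR = (9.1% − 12.0%) / 11.8% = -0.246
Highest: Birchway (1.189).

Birchway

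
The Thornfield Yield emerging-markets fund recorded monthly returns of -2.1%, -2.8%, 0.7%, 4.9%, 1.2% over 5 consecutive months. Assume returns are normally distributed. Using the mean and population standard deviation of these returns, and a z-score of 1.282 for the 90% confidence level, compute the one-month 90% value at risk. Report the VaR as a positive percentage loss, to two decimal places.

μ = (-2.1 − 2.8 + 0.7 + 4.9 + 1.2) / 5 = 0.3800%
Population σ = √[Σ(r − μ)² / 5] = √[37.4680 / 5] = √7.4936 = 2.7374%
VaR = −(μ − z·σ) = −(0.3800 − 1.282 × 2.7374) = −(-3.1293) = 3.1293%

3.13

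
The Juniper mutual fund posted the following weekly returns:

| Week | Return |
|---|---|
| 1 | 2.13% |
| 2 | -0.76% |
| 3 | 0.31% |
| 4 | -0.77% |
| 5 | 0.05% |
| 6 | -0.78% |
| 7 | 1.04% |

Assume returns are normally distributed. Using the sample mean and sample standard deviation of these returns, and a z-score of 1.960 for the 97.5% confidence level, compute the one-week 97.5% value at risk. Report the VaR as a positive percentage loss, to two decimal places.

r̄ = (2.13 − 0.76 + 0.31 − 0.77 + 0.05 − 0.78 + 1.04) / 7 = 0.1743%
Σ(r − r̄)² = (2.13 − 0.1743)² + (-0.76 − 0.1743)² + (0.31 − 0.1743)² + … = 7.2834
sample σ = √(7.2834 / 6) = √1.2139 = 1.1018%
VaR = −(r̄ − z·σ) = −(0.1743 − 1.960 × 1.1018) = −(-1.9852) = 1.9852%

1.99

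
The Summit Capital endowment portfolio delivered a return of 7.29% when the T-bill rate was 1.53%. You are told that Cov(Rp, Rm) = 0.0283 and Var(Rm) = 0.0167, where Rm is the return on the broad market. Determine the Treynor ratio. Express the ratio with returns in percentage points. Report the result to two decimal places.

3.40

β = Cov / Var = 0.0283 / 0.0167 = 1.6946
Treynor = (Rp − Rf) / β = (7.29% − 1.53%) / 1.6946 = 5.76 / 1.6946 = 3.3990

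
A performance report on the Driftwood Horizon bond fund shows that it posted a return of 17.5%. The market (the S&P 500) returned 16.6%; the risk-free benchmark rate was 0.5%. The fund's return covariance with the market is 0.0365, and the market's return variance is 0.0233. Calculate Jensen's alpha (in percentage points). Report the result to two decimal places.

-8.22

β = Cov / Var = 0.0365 / 0.0233 = 1.5665
E[R] = Rf + β(Rm − Rf) = 0.5% + 1.5665 × (16.6% − 0.5%) = 25.7207%
α = Rp − E[R] = 17.5% − 25.7207% = -8.2207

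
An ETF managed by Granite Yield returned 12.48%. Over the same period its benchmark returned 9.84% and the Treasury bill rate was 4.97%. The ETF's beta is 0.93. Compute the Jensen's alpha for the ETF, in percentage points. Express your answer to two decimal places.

2.98

CAPM expected return = Rf + β(Rm − Rf) = 4.97% + 0.93 × (9.84% − 4.97%) = 4.97 + 0.93 × 4.87 = 9.4991%
Jensen's α = Rp − E[R] = 12.48% − 9.4991% = 2.9809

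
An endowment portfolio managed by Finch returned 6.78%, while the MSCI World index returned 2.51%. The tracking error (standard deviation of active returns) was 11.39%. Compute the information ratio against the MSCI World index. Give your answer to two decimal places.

0.37

IR = (Rp − Rb) / TE = (6.78% − 2.51%) / 11.39% = 4.27% / 11.39% = 0.3749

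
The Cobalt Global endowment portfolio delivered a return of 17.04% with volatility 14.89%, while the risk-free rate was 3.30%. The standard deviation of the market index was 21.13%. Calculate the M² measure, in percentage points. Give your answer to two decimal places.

22.80

Sharpe = (Rp − Rf) / σp = (17.04% − 3.30%) / 14.89% = 0.9228
M² = Rf + Sharpe × σm = 3.30% + 0.9228 × 21.13% = 22.7988%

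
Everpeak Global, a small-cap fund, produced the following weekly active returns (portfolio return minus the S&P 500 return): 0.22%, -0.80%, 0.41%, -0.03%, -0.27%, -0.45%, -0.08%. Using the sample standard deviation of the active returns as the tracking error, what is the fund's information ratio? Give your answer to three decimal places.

-0.351

Mean return μ = -1.000 / 7 = -0.1429%
Σ(r − μ)² = 0.9963; sample σ = √(0.9963/6) = 0.4075%
IR = μ / tracking error = -0.1429 / 0.4075 = -0.3507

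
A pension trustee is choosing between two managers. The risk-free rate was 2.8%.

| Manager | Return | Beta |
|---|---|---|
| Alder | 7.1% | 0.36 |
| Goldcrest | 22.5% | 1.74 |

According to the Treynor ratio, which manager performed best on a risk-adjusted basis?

Alder

Alder: Treynor = (7.1% − 2.8%) / 0.36 = 11.944
Goldcrest: Treynor = (22.5% − 2.8%) / 1.74 = 11.322
Highest: Alder (11.944).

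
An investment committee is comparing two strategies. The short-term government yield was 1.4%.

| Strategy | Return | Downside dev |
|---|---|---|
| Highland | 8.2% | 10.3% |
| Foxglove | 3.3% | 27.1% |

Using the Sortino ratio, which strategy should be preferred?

Highland: Sortino ratio = (8.2% − 1.4%) / 10.3% = 0.660
Foxglove: Sortino ratio = (3.3% − 1.4%) / 27.1% = 0.070
Highest: Highland (0.660).

Highland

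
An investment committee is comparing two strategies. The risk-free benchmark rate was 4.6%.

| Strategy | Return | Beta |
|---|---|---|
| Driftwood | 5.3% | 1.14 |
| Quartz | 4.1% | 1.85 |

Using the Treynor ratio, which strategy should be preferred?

Driftwood: Treynor = (5.3% − 4.6%) / 1.14 = 0.614
Quartz: Treynor = (4.1% − 4.6%) / 1.85 = -0.270
Highest: Driftwood (0.614).

Driftwood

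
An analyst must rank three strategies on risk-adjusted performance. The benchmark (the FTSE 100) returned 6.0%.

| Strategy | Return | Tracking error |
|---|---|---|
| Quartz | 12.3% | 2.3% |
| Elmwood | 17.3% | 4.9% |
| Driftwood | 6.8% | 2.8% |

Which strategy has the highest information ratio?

Quartz

Quartz: IR = (12.3% − 6.0%) / 2.3% = 2.739
Elmwood: IR = (17.3% − 6.0%) / 4.9% = 2.306
Driftwood: IR = (6.8% − 6.0%) / 2.8% = 0.286
Highest: Quartz (2.739).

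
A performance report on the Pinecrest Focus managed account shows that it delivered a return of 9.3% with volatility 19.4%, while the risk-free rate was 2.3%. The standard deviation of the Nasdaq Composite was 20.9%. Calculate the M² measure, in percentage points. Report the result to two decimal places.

Sharpe = (Rp − Rf) / σp = (9.3% − 2.3%) / 19.4% = 0.3608
M² = Rf + Sharpe × σm = 2.3% + 0.3608 × 20.9% = 9.8407%

9.84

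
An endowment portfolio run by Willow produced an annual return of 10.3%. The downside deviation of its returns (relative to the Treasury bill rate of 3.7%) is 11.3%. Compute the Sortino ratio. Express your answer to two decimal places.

0.58

Sortino = (Rp − Rf) / σd = (10.3% − 3.7%) / 11.3% = 6.60% / 11.3% = 0.5841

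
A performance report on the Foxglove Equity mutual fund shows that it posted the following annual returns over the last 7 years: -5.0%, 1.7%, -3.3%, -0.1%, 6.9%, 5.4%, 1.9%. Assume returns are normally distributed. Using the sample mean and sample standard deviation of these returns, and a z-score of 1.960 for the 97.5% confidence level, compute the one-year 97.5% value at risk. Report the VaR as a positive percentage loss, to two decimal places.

Mean return r̄ = 7.50 / 7 = 1.0714%
Sample σ = √[Σ(r − r̄)² / 6] = √[111.1343 / 6] = √18.5224 = 4.3038%
VaR = −(r̄ − z·σ) = −(1.0714 − 1.960 × 4.3038) = −(-7.3640) = 7.3640%

7.36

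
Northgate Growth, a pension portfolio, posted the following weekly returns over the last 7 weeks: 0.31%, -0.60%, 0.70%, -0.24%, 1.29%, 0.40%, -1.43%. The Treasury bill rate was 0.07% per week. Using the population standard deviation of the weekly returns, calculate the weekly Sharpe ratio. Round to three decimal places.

Mean return μ = 0.430 / 7 = 0.0614%
Population σ = √[Σ(r − μ)² / 7] = √[4.8463 / 7] = √0.6923 = 0.8320%
Sharpe = (μ − rf) / σ = (0.0614 − 0.07) / 0.8320 = -0.0086 / 0.8320 = -0.0103

-0.010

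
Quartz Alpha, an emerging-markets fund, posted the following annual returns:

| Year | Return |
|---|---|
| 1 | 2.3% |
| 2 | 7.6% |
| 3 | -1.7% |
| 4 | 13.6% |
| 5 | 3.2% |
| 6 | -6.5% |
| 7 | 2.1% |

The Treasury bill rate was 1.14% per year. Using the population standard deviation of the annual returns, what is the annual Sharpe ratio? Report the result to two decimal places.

Mean return r̄ = 20.60 / 7 = 2.9429%
Σ(r − r̄)² = (2.3 − 2.9429)² + (7.6 − 2.9429)² + (-1.7 − 2.9429)² + … = 247.1771
σ = √[247.1771 / 7] = 5.9423%
Sharpe = (r̄ − rf) / σ = (2.9429 − 1.14) / 5.9423 = 1.8029 / 5.9423 = 0.3034

0.30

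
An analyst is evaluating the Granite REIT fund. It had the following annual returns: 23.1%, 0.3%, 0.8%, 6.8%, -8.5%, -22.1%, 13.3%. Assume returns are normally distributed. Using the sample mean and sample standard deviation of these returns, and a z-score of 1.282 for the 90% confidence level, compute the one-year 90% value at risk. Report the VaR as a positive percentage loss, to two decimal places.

r̄ = (23.1 + 0.3 + 0.8 + 6.8 − 8.5 − 22.1 + 13.3) / 7 = 1.9571%
Σ(r − r̄)² = (23.1 − 1.9571)² + (0.3 − 1.9571)² + … = 1291.3171
sample σ = √(1291.3171 / 6) = √215.2195 = 14.6704%
VaR = −(r̄ − z·σ) = −(1.9571 − 1.282 × 14.6704) = −(-16.8504) = 16.8504%

16.85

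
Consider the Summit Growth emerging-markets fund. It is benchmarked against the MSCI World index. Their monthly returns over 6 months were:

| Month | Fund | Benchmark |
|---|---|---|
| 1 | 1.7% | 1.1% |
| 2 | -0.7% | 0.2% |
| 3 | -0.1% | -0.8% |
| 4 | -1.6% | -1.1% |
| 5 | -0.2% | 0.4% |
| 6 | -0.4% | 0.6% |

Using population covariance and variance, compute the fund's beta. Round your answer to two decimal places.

0.93

r̄p = -0.2167%,  r̄m = 0.0667%
Cov = Σ(rp − r̄p)(rm − r̄m) / 6 = 0.5561
Var(rm) = Σ(rm − r̄m)² / 6 = 0.5989
β = Cov / Var = 0.5561 / 0.5989 = 0.9285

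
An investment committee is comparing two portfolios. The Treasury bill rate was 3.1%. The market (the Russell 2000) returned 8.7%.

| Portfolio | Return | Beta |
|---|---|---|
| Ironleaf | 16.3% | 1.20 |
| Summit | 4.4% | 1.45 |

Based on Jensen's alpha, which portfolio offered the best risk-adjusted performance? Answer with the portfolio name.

Ironleaf: α = 16.3% − [3.1% + 1.20 × (8.7% − 3.1%)] = 6.480
Summit: α = 4.4% − [3.1% + 1.45 × (8.7% − 3.1%)] = -6.820
Highest: Ironleaf (6.480).

Ironleaf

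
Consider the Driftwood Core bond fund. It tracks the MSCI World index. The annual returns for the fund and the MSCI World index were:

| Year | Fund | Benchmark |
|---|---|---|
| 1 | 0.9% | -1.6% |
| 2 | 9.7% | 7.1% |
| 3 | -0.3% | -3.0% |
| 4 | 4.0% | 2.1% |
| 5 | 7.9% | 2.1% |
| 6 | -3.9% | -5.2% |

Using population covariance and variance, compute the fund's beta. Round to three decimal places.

1.119

r̄p = 3.0500%,  r̄m = 0.2500%
Cov = Σ(rp − r̄p)(rm − r̄m) / 6 = 18.1708
Var(rm) = Σ(rm − r̄m)² / 6 = 16.2425
β = Cov / Var = 18.1708 / 16.2425 = 1.1187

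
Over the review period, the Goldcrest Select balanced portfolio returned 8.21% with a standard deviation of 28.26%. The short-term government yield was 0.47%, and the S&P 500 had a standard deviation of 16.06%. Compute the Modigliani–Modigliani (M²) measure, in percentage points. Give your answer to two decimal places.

Sharpe = (Rp − Rf) / σp = (8.21% − 0.47%) / 28.26% = 0.2739
M² = Rf + Sharpe × σm = 0.47% + 0.2739 × 16.06% = 4.8688%

4.87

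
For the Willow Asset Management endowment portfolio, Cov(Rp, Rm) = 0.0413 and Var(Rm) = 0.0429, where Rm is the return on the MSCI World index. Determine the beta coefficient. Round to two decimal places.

0.96

β = Cov(Rp, Rm) / Var(Rm) = 0.0413 / 0.0429 = 0.9627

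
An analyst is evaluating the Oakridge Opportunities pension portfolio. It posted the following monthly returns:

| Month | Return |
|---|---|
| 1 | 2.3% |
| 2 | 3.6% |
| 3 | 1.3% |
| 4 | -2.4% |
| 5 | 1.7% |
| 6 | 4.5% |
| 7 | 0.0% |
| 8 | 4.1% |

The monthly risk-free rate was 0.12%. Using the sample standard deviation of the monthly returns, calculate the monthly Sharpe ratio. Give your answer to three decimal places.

Mean return r̄ = 15.10 / 8 = 1.8875%
Sample std dev = √[37.1488 / 7] = 2.3037%
Sharpe = (r̄ − rf) / σ = (1.8875 − 0.12) / 2.3037 = 1.7675 / 2.3037 = 0.7672

0.767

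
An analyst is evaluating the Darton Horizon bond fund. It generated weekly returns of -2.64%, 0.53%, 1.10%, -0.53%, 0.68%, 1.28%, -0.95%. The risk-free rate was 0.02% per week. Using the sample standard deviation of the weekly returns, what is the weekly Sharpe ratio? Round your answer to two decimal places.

-0.07

μ = (-2.64 + 0.53 + 1.1 − 0.53 + 0.68 + 1.28 − 0.95) / 7 = -0.530 / 7 = -0.0757%
Sample std dev = √[11.7046 / 6] = 1.3967%
Sharpe = (μ − rf) / σ = (-0.0757 − 0.02) / 1.3967 = -0.0957 / 1.3967 = -0.0685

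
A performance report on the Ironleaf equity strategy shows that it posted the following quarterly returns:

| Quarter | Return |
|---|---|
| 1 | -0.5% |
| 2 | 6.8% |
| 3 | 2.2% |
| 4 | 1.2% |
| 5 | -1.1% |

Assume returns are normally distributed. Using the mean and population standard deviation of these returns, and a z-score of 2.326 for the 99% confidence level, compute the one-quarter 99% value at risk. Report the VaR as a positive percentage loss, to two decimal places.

4.79

Mean return r̄ = 8.60 / 5 = 1.7200%
Σ(r − r̄)² = (-0.5 − 1.7200)² + (6.8 − 1.7200)² + … = 39.1880
population σ = √(39.1880 / 5) = √7.8376 = 2.7996%
VaR = −(r̄ − z·σ) = −(1.7200 − 2.326 × 2.7996) = −(-4.7919) = 4.7919%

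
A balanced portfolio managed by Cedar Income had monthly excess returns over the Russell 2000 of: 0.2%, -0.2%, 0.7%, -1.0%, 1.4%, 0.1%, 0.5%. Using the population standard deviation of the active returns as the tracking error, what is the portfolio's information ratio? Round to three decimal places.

Mean return r̄ = 1.70 / 7 = 0.2429%
Population std dev = √[3.3771 / 7] = 0.6946%
IR = r̄ / tracking error = 0.2429 / 0.6946 = 0.3497

0.350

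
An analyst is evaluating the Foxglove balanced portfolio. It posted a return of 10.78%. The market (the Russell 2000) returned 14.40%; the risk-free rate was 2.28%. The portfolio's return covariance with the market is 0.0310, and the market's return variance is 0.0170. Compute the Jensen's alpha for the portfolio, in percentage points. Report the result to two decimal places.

β = Cov / Var = 0.0310 / 0.0170 = 1.8235
E[R] = Rf + β(Rm − Rf) = 2.28% + 1.8235 × (14.40% − 2.28%) = 24.3808%
α = Rp − E[R] = 10.78% − 24.3808% = -13.6008

-13.60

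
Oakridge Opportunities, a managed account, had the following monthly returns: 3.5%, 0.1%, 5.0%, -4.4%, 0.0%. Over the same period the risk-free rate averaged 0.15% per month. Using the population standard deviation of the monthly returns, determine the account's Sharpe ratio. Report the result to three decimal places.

0.212

Mean return r̄ = 4.20 / 5 = 0.8400%
Population std dev = √[53.0920 / 5] = 3.2586%
Sharpe = (r̄ − rf) / σ = (0.8400 − 0.15) / 3.2586 = 0.6900 / 3.2586 = 0.2117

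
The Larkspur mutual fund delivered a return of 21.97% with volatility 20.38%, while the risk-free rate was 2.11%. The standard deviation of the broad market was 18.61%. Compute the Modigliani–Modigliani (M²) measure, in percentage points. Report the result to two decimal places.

20.25

Sharpe = (Rp − Rf) / σp = (21.97% − 2.11%) / 20.38% = 0.9745
M² = Rf + Sharpe × σm = 2.11% + 0.9745 × 18.61% = 20.2454%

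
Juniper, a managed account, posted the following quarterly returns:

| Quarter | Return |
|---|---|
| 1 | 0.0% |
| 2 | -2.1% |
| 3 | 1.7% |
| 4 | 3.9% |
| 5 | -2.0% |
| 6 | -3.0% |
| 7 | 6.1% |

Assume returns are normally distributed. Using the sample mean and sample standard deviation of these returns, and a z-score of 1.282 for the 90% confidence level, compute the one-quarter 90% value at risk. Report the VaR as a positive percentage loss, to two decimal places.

μ = (0 − 2.1 + 1.7 + 3.9 − 2 − 3 + 6.1) / 7 = 4.60 / 7 = 0.6571%
Sample σ = √[Σ(r − μ)² / 6] = √[69.6971 / 6] = √11.6162 = 3.4083%
VaR = −(μ − z·σ) = −(0.6571 − 1.282 × 3.4083) = −(-3.7123) = 3.7123%

3.71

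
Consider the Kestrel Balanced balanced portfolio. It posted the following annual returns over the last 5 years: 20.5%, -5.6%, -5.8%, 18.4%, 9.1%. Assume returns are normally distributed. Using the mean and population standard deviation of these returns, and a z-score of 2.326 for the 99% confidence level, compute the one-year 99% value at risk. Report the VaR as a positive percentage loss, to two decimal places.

Mean return μ = 36.60 / 5 = 7.3200%
Population σ = √[Σ(r − μ)² / 5] = √[638.7080 / 5] = √127.7416 = 11.3023%
VaR = −(μ − z·σ) = −(7.3200 − 2.326 × 11.3023) = −(-18.9691) = 18.9691%

18.97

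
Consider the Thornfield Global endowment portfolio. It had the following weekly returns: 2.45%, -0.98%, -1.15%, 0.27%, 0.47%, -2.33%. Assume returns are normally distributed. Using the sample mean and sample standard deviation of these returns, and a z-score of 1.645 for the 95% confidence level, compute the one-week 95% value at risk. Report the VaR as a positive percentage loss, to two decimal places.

2.94

μ = (2.45 − 0.98 − 1.15 + 0.27 + 0.47 − 2.33) / 6 = -1.270 / 6 = -0.2117%
Σ(r − μ)² = (2.45 − (-0.2117))² + (-0.98 − (-0.2117))² + … = 13.7393
σ = √[13.7393 / 5] = 1.6577%
VaR = −(μ − z·σ) = −(-0.2117 − 1.645 × 1.6577) = −(-2.9386) = 2.9386%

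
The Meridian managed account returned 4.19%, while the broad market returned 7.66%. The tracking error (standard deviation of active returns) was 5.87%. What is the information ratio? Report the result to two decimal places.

-0.59

IR = (Rp − Rb) / TE = (4.19% − 7.66%) / 5.87% = -3.47% / 5.87% = -0.5911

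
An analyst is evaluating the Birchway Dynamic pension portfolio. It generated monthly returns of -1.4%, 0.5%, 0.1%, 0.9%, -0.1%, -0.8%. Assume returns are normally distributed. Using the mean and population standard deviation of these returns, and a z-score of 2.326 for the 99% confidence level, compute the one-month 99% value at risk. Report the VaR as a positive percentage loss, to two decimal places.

1.93

r̄ = (-1.4 + 0.5 + 0.1 + 0.9 − 0.1 − 0.8) / 6 = -0.80 / 6 = -0.1333%
Σ(r − r̄)² = (-1.4 − (-0.1333))² + (0.5 − (-0.1333))² + (0.1 − (-0.1333))² + … = 3.5733
population σ = √(3.5733 / 6) = √0.5956 = 0.7718%
VaR = −(r̄ − z·σ) = −(-0.1333 − 2.326 × 0.7718) = −(-1.9285) = 1.9285%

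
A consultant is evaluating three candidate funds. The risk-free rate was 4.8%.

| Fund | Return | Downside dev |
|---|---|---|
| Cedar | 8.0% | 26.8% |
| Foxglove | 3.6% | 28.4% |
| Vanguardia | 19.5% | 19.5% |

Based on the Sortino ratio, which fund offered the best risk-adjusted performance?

Cedar: Sortino ratio = (8.0% − 4.8%) / 26.8% = 0.119
Foxglove: Sortino ratio = (3.6% − 4.8%) / 28.4% = -0.042
Vanguardia: Sortino ratio = (19.5% − 4.8%) / 19.5% = 0.754
Highest: Vanguardia (0.754).

Vanguardia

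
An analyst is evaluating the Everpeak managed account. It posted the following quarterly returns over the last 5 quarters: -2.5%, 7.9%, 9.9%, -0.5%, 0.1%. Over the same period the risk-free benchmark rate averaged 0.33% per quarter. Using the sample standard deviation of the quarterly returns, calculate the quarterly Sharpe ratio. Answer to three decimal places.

r̄ = (-2.5 + 7.9 + 9.9 − 0.5 + 0.1) / 5 = 2.9800%
Σ(r − r̄)² = (-2.5 − 2.9800)² + (7.9 − 2.9800)² + … = 122.5280
sample σ = √(122.5280 / 4) = √30.6320 = 5.5346%
Sharpe = (r̄ − rf) / σ = (2.9800 − 0.33) / 5.5346 = 2.6500 / 5.5346 = 0.4788

0.479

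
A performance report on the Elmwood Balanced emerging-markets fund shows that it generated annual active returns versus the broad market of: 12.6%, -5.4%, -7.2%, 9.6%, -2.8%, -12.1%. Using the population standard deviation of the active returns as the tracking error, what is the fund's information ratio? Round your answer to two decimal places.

-0.10

μ = (12.6 − 5.4 − 7.2 + 9.6 − 2.8 − 12.1) / 6 = -0.8833%
Σ(r − μ)² = (12.6 − (-0.8833))² + (-5.4 − (-0.8833))² + … = 481.4883
population σ = √(481.4883 / 6) = √80.2481 = 8.9581%
IR = μ / tracking error = -0.8833 / 8.9581 = -0.0986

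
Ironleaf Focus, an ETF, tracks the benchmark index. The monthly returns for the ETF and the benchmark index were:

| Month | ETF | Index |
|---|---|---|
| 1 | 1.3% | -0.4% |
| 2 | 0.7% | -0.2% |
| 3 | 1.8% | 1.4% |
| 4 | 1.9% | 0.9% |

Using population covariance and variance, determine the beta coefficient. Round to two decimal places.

r̄p = 1.4250%,  r̄m = 0.4250%
Cov = Σ(rp − r̄p)(rm − r̄m) / 4 = 0.2869
Var(rm) = Σ(rm − r̄m)² / 4 = 0.5619
β = Cov / Var = 0.2869 / 0.5619 = 0.5106

0.51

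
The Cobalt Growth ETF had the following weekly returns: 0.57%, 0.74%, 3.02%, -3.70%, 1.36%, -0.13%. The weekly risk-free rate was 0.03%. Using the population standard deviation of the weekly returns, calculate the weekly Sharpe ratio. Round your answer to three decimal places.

0.137

r̄ = (0.57 + 0.74 + 3.02 − 3.7 + 1.36 − 0.13) / 6 = 0.3100%
Population σ = √[Σ(r − r̄)² / 6] = √[24.9728 / 6] = √4.1621 = 2.0401%
Sharpe = (r̄ − rf) / σ = (0.3100 − 0.03) / 2.0401 = 0.2800 / 2.0401 = 0.1372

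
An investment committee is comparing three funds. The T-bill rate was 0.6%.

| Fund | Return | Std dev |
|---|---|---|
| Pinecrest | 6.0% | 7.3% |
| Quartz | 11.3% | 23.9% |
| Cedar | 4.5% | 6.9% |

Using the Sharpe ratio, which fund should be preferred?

Pinecrest

Pinecrest: Sharpe ratio = (6.0% − 0.6%) / 7.3% = 0.740
Quartz: Sharpe ratio = (11.3% − 0.6%) / 23.9% = 0.448
Cedar: Sharpe ratio = (4.5% − 0.6%) / 6.9% = 0.565
Highest: Pinecrest (0.740).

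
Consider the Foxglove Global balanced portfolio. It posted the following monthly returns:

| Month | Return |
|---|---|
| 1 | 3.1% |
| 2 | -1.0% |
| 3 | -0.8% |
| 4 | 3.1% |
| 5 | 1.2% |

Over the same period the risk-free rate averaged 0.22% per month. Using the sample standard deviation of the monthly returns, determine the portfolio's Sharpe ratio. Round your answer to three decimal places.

0.450

r̄ = (3.1 − 1 − 0.8 + 3.1 + 1.2) / 5 = 5.60 / 5 = 1.1200%
Σ(r − r̄)² = 16.0280; sample σ = √(16.0280/4) = 2.0017%
Sharpe = (r̄ − rf) / σ = (1.1200 − 0.22) / 2.0017 = 0.9000 / 2.0017 = 0.4496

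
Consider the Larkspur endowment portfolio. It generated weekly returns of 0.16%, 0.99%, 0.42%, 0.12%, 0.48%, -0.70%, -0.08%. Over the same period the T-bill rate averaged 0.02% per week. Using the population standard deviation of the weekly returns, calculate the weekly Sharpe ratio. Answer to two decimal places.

0.37

r̄ = (0.16 + 0.99 + 0.42 + 0.12 + 0.48 − 0.7 − 0.08) / 7 = 1.390 / 7 = 0.1986%
Population std dev = √[1.6473 / 7] = 0.4851%
Sharpe = (r̄ − rf) / σ = (0.1986 − 0.02) / 0.4851 = 0.1786 / 0.4851 = 0.3682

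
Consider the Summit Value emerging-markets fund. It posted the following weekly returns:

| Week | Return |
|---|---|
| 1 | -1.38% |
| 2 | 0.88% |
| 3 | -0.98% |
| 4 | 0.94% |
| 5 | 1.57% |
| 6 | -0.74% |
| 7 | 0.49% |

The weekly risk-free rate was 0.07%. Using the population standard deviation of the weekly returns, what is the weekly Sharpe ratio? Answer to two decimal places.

r̄ = (-1.38 + 0.88 − 0.98 + 0.94 + 1.57 − 0.74 + 0.49) / 7 = 0.1114%
Population std dev = √[7.6885 / 7] = 1.0480%
Sharpe = (r̄ − rf) / σ = (0.1114 − 0.07) / 1.0480 = 0.0414 / 1.0480 = 0.0395

0.04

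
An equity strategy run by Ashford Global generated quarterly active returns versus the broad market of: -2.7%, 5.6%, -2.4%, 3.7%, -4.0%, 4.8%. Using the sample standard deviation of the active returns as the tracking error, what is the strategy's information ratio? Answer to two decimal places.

r̄ = (-2.7 + 5.6 − 2.4 + 3.7 − 4 + 4.8) / 6 = 0.8333%
Sample std dev = √[92.9733 / 5] = 4.3122%
IR = r̄ / tracking error = 0.8333 / 4.3122 = 0.1932

0.19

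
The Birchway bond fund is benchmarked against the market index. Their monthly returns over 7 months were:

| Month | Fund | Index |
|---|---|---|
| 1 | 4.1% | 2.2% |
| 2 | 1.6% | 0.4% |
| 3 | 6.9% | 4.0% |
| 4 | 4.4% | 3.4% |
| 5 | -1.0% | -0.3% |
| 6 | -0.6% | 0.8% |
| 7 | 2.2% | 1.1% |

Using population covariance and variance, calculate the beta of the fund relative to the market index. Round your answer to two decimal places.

r̄p = 2.5143%,  r̄m = 1.6571%
Cov = Σ(rp − r̄p)(rm − r̄m) / 7 = 3.6135
Var(rm) = Σ(rm − r̄m)² / 7 = 2.1824
β = Cov / Var = 3.6135 / 2.1824 = 1.6557

1.66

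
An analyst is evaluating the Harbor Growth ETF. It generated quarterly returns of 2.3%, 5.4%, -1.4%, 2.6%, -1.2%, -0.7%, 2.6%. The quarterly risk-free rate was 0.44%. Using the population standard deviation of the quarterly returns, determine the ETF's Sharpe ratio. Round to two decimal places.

μ = (2.3 + 5.4 − 1.4 + 2.6 − 1.2 − 0.7 + 2.6) / 7 = 9.60 / 7 = 1.3714%
Σ(r − μ)² = 38.6943; population σ = √(38.6943/7) = 2.3511%
Sharpe = (μ − rf) / σ = (1.3714 − 0.44) / 2.3511 = 0.9314 / 2.3511 = 0.3962

0.40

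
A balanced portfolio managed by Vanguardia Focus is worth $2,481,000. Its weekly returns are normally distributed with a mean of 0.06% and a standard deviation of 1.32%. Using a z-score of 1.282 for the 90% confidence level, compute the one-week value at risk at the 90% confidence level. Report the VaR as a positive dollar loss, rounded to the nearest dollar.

$40,496

Return at the 90% tail: μ − z·σ = 0.06% − 1.282 × 1.32% = 0.06 − 1.69224 = -1.63224%
VaR = −(-1.63224%) × $2,481,000 = 1.63224% × $2,481,000 = $40,496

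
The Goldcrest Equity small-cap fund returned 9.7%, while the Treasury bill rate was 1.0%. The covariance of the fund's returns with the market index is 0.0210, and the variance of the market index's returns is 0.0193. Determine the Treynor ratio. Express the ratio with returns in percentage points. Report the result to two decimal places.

8.00

β = Cov / Var = 0.0210 / 0.0193 = 1.0881
Treynor = (Rp − Rf) / β = (9.7% − 1.0%) / 1.0881 = 8.70 / 1.0881 = 7.9956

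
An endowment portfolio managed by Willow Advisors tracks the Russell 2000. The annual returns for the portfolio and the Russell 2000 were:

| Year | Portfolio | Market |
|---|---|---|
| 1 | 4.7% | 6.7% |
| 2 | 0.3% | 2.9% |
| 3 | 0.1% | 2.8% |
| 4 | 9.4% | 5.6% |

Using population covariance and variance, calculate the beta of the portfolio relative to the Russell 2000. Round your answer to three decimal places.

r̄p = 3.6250%,  r̄m = 4.5000%
Cov = Σ(rp − r̄p)(rm − r̄m) / 4 = 5.0075
Var(rm) = Σ(rm − r̄m)² / 4 = 2.8750
β = Cov / Var = 5.0075 / 2.8750 = 1.7417

1.742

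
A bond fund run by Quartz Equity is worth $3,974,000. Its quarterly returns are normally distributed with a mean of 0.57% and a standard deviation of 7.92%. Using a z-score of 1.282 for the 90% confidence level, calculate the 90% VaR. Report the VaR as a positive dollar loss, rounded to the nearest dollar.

Return at the 90% tail: μ − z·σ = 0.57% − 1.282 × 7.92% = 0.57 − 10.15344 = -9.58344%
VaR = −(-9.58344%) × $3,974,000 = 9.58344% × $3,974,000 = $380,846

$380,846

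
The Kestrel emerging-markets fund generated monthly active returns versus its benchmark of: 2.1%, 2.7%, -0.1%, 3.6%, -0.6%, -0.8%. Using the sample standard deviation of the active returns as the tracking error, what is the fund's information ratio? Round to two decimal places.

r̄ = (2.1 + 2.7 − 0.1 + 3.6 − 0.6 − 0.8) / 6 = 6.90 / 6 = 1.1500%
Σ(r − r̄)² = (2.1 − 1.1500)² + (2.7 − 1.1500)² + (-0.1 − 1.1500)² + … = 17.7350
σ = √[17.7350 / 5] = 1.8833%
IR = r̄ / tracking error = 1.1500 / 1.8833 = 0.6106

0.61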